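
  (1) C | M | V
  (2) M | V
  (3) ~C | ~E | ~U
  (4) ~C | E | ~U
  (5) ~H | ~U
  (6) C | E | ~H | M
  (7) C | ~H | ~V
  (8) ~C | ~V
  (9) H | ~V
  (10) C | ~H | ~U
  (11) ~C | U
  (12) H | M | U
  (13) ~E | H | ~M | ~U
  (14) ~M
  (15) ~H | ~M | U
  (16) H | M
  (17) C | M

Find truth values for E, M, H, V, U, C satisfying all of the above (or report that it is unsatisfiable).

No satisfying assignment exists.

Case M = True:
  Clause (~M) is falsified — contradiction.
Case M = False:
  (M | V) forces V = True.
  (~C | ~V) forces C = False.
  Clause (C | M) is falsified — contradiction.
Both cases fail, so the formula is unsatisfiable.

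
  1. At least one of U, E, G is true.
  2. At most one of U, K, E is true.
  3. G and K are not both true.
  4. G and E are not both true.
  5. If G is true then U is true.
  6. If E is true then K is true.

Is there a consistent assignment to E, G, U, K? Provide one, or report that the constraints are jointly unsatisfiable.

E = False, G = False, U = True, K = False

  (1) {U, E, G}: 1 true — at least one ✓
  (2) {U, K, E}: 1 true — at most one ✓
  (3) G=F, K=F — not both ✓
  (4) G=F, E=F — not both ✓
  (5) G=F ⇒ U: vacuous ✓
  (6) E=F ⇒ K: vacuous ✓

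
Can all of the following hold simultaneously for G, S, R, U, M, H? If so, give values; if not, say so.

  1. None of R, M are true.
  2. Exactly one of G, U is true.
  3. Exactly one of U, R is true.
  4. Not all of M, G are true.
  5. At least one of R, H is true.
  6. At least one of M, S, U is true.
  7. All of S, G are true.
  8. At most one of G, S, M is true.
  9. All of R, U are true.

Unsatisfiable

Case R = True:
  Constraint (1) is violated (R=T) — contradiction.
Case R = False:
  Constraint (9) is violated (R=F) — contradiction.
Both cases fail — unsatisfiable.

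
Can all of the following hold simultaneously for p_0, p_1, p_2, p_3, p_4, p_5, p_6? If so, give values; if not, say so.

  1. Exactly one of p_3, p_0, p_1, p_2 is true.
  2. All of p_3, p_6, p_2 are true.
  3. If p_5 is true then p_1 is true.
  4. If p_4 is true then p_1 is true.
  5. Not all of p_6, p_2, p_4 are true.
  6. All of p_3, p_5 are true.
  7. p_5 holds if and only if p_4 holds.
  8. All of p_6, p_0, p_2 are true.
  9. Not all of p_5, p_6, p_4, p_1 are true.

Case p_0 = True:
  (1) with p_0=T forces p_3 = False.
  Constraint (2) is violated (p_3=F) — contradiction.
Case p_0 = False:
  Constraint (8) is violated (p_0=F) — contradiction.
Both cases fail — unsatisfiable.

Unsatisfiable — no assignment works.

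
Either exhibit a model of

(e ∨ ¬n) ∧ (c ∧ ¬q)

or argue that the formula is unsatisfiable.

n=F, e=F, q=F, c=T

  e ∨ ¬n = True
    ¬n = True
  c ∧ ¬q = True
    ¬q = True
Both conjuncts True, so the formula holds.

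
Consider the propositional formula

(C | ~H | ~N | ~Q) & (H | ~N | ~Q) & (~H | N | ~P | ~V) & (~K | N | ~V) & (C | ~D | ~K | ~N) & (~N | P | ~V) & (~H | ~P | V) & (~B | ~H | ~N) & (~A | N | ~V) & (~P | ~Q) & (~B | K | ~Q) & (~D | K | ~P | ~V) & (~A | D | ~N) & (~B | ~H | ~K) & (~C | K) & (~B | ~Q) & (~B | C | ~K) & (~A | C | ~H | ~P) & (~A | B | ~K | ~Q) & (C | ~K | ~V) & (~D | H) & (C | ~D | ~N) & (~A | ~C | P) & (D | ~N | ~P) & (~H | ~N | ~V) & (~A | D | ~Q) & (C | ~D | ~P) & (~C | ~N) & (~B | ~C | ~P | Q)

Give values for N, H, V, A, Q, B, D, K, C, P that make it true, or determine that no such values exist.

Set N = False.
Set H = True.
Set V = False.
  then (~H | ~P | V) forces P = False.
Set A = False.
Set Q = False.
Set B = False.
Set D = True.
Set K = False.
  then (~C | K) forces C = False.
All clauses satisfied.

N: False, H: True, V: False, A: False, Q: False, B: False, D: True, K: False, C: False, P: False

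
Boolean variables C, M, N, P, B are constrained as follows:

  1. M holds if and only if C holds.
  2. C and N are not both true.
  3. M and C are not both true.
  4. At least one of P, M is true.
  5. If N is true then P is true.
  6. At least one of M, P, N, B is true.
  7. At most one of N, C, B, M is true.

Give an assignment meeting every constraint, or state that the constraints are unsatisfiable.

C = False, M = False, N = True, P = True, B = False

  (1) M=F, C=F — same ✓
  (2) C=F, N=T — not both ✓
  (3) M=F, C=F — not both ✓
  (4) {P, M}: 1 true — at least one ✓
  (5) N=T ⇒ P: T ✓
  (6) {M, P, N, B}: 2 true — at least one ✓
  (7) {N, C, B, M}: 1 true — at most one ✓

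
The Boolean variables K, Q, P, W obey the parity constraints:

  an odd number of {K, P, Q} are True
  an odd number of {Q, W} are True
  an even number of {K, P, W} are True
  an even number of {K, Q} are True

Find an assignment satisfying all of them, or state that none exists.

K = True, Q = True, P = True, W = False

{K, P, Q}: 3 true → odd ✓
{Q, W}: 1 true → odd ✓
{K, P, W}: 2 true → even ✓
{K, Q}: 2 true → even ✓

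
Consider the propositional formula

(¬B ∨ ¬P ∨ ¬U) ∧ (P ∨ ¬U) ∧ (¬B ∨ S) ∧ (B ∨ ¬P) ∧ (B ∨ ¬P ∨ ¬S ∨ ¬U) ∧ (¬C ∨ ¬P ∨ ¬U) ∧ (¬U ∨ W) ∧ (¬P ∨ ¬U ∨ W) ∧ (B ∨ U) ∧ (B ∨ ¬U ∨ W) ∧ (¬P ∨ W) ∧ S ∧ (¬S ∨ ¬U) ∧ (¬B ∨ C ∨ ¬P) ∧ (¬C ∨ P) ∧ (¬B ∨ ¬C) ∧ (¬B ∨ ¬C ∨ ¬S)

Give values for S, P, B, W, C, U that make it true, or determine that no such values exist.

S = True, P = False, B = True, W = False, C = False, U = False

Unit clause (S) forces S = True.
In (¬S ∨ ¬U) only ¬U is left, so U = False.
In (B ∨ U) only B is left, so B = True.
In (¬B ∨ ¬C) only ¬C is left, so C = False.
In (¬B ∨ C ∨ ¬P) only ¬P is left, so P = False.
Set W = False.
All clauses satisfied.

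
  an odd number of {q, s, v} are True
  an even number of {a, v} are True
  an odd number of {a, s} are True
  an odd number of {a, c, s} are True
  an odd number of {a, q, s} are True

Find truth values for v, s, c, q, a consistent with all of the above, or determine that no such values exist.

v = False, s = True, c = False, q = False, a = False

{q, s, v}: 1 true → odd ✓
{a, v}: 0 true → even ✓
{a, s}: 1 true → odd ✓
{a, c, s}: 1 true → odd ✓
{a, q, s}: 1 true → odd ✓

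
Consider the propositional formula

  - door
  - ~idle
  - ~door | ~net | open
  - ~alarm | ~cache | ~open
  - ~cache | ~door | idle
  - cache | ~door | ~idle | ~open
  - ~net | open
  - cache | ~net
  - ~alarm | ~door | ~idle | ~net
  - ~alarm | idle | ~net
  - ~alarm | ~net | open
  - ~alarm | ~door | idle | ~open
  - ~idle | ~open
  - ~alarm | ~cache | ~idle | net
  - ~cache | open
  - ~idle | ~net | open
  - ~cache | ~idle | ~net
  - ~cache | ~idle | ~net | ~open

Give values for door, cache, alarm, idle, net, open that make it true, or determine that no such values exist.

door: True; cache: False; alarm: True; idle: False; net: False; open: False

Unit clause (door) forces door = True.
Unit clause (~idle) forces idle = False.
In (~cache | ~door | idle) only ~cache is left, so cache = False.
In (cache | ~net) only ~net is left, so net = False.
Set alarm = True.
  then (~alarm | ~door | idle | ~open) forces open = False.
All clauses satisfied.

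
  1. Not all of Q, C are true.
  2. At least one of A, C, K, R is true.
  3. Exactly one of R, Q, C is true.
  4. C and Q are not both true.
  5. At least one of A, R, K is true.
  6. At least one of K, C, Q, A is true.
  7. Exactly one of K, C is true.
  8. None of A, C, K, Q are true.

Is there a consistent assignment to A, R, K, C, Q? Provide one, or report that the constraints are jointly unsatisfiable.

Case K = True:
  Constraint (8) is violated (K=T) — contradiction.
Case K = False:
  (7) with K=F forces C = True.
  Constraint (8) is violated (C=T) — contradiction.
Both cases fail — unsatisfiable.

Unsatisfiable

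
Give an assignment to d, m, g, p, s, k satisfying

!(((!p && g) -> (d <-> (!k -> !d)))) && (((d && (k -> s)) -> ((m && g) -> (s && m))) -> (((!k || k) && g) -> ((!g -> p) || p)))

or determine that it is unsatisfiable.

d = False, m = True, g = True, p = False, s = True, k = False

  !(((!p && g) -> (d <-> (!k -> !d)))) = True
    (!p && g) -> (d <-> (!k -> !d)) = False
      !p && g = True
        !p = True
      d <-> (!k -> !d) = False
        !k -> !d = True
          !k = True
          !d = True
  ((d && (k -> s)) -> ((m && g) -> (s && m))) -> (((!k || k) && g) -> ((!g -> p) || p)) = True
    (d && (k -> s)) -> ((m && g) -> (s && m)) = True
      d && (k -> s) = False
        k -> s = True
      (m && g) -> (s && m) = True
        m && g = True
        s && m = True
    ((!k || k) && g) -> ((!g -> p) || p) = True
      (!k || k) && g = True
        !k || k = True
          !k = True
      (!g -> p) || p = True
        !g -> p = True
          !g = False
Both conjuncts True, so the formula holds.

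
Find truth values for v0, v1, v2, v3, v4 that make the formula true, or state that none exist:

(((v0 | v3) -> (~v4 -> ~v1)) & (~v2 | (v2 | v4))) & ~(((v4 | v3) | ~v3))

Unsatisfiable — no assignment works.

The conjunct ~(((v4 | v3) | ~v3)) is unsatisfiable on its own:
  v3=F, v4=F: evaluates to False.
  v3=F, v4=T: evaluates to False.
  v3=T, v4=F: evaluates to False.
  v3=T, v4=T: evaluates to False.
So the whole conjunction is unsatisfiable.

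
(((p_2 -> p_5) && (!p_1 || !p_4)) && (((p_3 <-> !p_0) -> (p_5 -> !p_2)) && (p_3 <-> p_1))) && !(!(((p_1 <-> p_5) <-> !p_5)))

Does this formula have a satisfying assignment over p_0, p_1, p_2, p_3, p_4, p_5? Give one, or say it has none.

p_0 = False, p_1 = False, p_2 = False, p_3 = False, p_4 = False, p_5 = True

  ((p_2 -> p_5) && (!p_1 || !p_4)) && (((p_3 <-> !p_0) -> (p_5 -> !p_2)) && (p_3 <-> p_1)) = True
    (p_2 -> p_5) && (!p_1 || !p_4) = True
      p_2 -> p_5 = True
      !p_1 || !p_4 = True
        !p_1 = True
        !p_4 = True
    ((p_3 <-> !p_0) -> (p_5 -> !p_2)) && (p_3 <-> p_1) = True
      (p_3 <-> !p_0) -> (p_5 -> !p_2) = True
        p_3 <-> !p_0 = False
          !p_0 = True
        p_5 -> !p_2 = True
          !p_2 = True
      p_3 <-> p_1 = True
  !(!(((p_1 <-> p_5) <-> !p_5))) = True
    !(((p_1 <-> p_5) <-> !p_5)) = False
      (p_1 <-> p_5) <-> !p_5 = True
        p_1 <-> p_5 = False
        !p_5 = False
Both conjuncts True, so the formula holds.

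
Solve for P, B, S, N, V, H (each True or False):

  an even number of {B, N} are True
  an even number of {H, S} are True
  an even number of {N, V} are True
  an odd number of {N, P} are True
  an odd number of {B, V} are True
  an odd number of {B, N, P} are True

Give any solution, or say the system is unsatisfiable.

Unsatisfiable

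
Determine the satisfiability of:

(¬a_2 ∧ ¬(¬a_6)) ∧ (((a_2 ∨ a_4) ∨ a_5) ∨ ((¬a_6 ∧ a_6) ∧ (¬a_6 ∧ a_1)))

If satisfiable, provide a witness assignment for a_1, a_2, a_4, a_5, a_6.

a_1 = False, a_2 = False, a_4 = False, a_5 = True, a_6 = True

  ¬a_2 ∧ ¬(¬a_6) = True
    ¬a_2 = True
    ¬(¬a_6) = True
      ¬a_6 = False
  ((a_2 ∨ a_4) ∨ a_5) ∨ ((¬a_6 ∧ a_6) ∧ (¬a_6 ∧ a_1)) = True
    (a_2 ∨ a_4) ∨ a_5 = True
      a_2 ∨ a_4 = False
    (¬a_6 ∧ a_6) ∧ (¬a_6 ∧ a_1) = False
      ¬a_6 ∧ a_6 = False
        ¬a_6 = False
      ¬a_6 ∧ a_1 = False
        ¬a_6 = False
Both conjuncts True, so the formula holds.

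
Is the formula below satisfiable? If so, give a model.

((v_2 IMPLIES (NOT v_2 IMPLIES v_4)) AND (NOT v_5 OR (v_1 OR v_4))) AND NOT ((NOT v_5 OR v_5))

The conjunct NOT ((NOT v_5 OR v_5)) is unsatisfiable on its own:
  v_5=F: evaluates to False.
  v_5=T: evaluates to False.
So the whole conjunction is unsatisfiable.

UNSATISFIABLE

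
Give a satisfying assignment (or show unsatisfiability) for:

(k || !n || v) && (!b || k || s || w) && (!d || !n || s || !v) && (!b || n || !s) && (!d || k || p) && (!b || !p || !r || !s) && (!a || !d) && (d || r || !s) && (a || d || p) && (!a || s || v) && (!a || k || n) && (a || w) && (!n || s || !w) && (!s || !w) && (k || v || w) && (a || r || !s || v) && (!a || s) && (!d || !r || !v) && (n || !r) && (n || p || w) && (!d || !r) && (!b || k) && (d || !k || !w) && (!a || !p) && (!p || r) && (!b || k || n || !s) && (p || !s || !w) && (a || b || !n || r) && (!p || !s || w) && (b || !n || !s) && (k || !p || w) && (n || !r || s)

b=T; d=F; r=T; k=T; n=T; a=T; s=T; p=F; w=F; v=F

Set b = True.
  then (!b || k) forces k = True.
Set d = False.
  then (d || !k || !w) forces w = False.
  then (a || w) forces a = True.
  then (!a || s) forces s = True.
  then (!a || !p) forces p = False.
  then (!b || n || !s) forces n = True.
  then (d || r || !s) forces r = True.
Set v = False.
All clauses satisfied.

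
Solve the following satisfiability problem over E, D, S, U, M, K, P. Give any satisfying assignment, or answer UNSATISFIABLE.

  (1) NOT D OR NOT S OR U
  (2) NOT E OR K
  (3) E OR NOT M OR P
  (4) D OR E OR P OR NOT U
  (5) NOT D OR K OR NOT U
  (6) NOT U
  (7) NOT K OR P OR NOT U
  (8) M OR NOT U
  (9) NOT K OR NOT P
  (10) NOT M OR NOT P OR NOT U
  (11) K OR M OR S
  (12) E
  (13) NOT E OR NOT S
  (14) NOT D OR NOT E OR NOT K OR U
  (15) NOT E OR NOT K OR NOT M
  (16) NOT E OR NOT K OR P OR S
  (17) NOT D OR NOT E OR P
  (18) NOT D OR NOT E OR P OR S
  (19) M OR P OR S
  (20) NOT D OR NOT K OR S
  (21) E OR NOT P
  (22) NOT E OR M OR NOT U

Unsatisfiable — no assignment works.

Case E = True:
  (NOT E OR K) forces K = True.
  (NOT U) forces U = False.
  (NOT K OR NOT P) forces P = False.
  (NOT E OR NOT S) forces S = False.
  Clause (NOT E OR NOT K OR P OR S) is falsified — contradiction.
Case E = False:
  Clause (E) is falsified — contradiction.
Both cases fail, so the formula is unsatisfiable.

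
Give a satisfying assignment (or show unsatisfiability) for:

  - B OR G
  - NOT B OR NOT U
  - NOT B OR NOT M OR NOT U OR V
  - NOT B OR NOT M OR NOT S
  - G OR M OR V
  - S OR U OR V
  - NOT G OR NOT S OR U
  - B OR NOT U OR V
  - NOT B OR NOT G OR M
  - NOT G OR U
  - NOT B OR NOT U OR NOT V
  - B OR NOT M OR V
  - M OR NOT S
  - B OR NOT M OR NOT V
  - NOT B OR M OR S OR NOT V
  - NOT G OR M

B = True, U = False, S = False, G = False, V = True, M = True

Try B = False:
  (B OR G) forces G = True.
  (NOT G OR U) forces U = True.
  (B OR NOT U OR V) forces V = True.
  (B OR NOT M OR NOT V) forces M = False.
  clause (NOT G OR M) is falsified — backtrack.
So B = True.
  then (NOT B OR NOT U) forces U = False.
  then (NOT G OR U) forces G = False.
Try S = True:
  (NOT B OR NOT M OR NOT S) forces M = False.
  clause (M OR NOT S) is falsified — backtrack.
So S = False.
  then (S OR U OR V) forces V = True.
  then (NOT B OR M OR S OR NOT V) forces M = True.
All clauses satisfied.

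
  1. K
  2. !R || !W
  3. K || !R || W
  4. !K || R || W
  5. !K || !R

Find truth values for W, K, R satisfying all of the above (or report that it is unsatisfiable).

Unit clause (K) forces K = True.
In (!K || !R) only !R is left, so R = False.
In (!K || R || W) only W is left, so W = True.
Check each clause:
  (K): K holds.
  (!R || !W): !R holds.
  (K || !R || W): K holds.
  (!K || R || W): W holds.
  (!K || !R): !R holds.
All clauses satisfied.

W=T; K=T; R=F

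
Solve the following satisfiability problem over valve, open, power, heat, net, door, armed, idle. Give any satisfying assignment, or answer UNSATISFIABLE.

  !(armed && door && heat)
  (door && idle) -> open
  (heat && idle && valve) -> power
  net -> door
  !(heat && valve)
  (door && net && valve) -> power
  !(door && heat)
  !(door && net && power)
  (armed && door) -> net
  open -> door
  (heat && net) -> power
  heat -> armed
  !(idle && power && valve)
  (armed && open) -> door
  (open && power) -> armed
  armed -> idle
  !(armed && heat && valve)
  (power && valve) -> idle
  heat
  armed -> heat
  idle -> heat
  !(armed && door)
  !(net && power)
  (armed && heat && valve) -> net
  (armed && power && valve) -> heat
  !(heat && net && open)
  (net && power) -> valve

Unit clause (heat) forces heat = True.
In (!door || !heat) only !door is left, so door = False.
In (armed || !heat) only armed is left, so armed = True.
In (!armed || !heat || !valve) only !valve is left, so valve = False.
In (!armed || idle) only idle is left, so idle = True.
In (door || !open) only !open is left, so open = False.
In (door || !net) only !net is left, so net = False.
Set power = True.
All clauses satisfied.

valve=F; open=F; power=T; heat=T; net=F; door=F; armed=T; idle=T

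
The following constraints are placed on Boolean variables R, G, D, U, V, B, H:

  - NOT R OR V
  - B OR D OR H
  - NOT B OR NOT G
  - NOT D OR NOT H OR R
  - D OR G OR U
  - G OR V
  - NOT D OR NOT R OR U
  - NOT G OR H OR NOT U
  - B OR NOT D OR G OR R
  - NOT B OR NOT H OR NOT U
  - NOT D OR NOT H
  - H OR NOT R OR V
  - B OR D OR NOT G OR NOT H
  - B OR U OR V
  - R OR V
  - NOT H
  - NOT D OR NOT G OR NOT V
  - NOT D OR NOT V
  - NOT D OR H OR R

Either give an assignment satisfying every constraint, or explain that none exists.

R = False, G = False, D = False, U = True, V = True, B = True, H = False

Unit clause (NOT H) forces H = False.
Set R = False.
  then (R OR V) forces V = True.
  then (NOT D OR NOT V) forces D = False.
  then (B OR D OR H) forces B = True.
  then (NOT B OR NOT G) forces G = False.
  then (D OR G OR U) forces U = True.
All clauses satisfied.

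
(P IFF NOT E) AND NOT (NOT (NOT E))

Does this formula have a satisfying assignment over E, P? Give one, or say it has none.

E = False; P = True

  P IFF NOT E = True
    NOT E = True
  NOT (NOT (NOT E)) = True
    NOT (NOT E) = False
      NOT E = True
Both conjuncts True, so the formula holds.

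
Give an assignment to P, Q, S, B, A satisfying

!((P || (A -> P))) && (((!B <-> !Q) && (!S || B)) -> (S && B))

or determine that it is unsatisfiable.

P = False; Q = False; S = True; B = False; A = True

  !((P || (A -> P))) = True
    P || (A -> P) = False
      A -> P = False
  ((!B <-> !Q) && (!S || B)) -> (S && B) = True
    (!B <-> !Q) && (!S || B) = False
      !B <-> !Q = True
        !B = True
        !Q = True
      !S || B = False
        !S = False
    S && B = False
Both conjuncts True, so the formula holds.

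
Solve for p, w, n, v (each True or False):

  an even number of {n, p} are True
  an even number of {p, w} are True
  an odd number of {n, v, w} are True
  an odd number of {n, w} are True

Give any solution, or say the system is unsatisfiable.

No satisfying assignment exists.

Adding constraints 1, 2, 4 mod 2: every variable appears an even number of times on the left, so the left side is 0.
But the right sides sum to 1 (mod 2). 0 ≠ 1 — the system is inconsistent.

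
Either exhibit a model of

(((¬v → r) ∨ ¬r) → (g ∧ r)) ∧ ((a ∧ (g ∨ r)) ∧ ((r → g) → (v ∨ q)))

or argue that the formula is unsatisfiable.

r = True, q = True, g = True, v = False, a = True

  ((¬v → r) ∨ ¬r) → (g ∧ r) = True
    (¬v → r) ∨ ¬r = True
      ¬v → r = True
        ¬v = True
      ¬r = False
    g ∧ r = True
  (a ∧ (g ∨ r)) ∧ ((r → g) → (v ∨ q)) = True
    a ∧ (g ∨ r) = True
      g ∨ r = True
    (r → g) → (v ∨ q) = True
      r → g = True
      v ∨ q = True
Both conjuncts True, so the formula holds.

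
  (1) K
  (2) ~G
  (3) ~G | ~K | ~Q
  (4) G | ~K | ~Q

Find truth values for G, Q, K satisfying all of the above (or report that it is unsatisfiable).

Unit clause (K) forces K = True.
Unit clause (~G) forces G = False.
In (G | ~K | ~Q) only ~Q is left, so Q = False.
All clauses satisfied.

G: False, Q: False, K: True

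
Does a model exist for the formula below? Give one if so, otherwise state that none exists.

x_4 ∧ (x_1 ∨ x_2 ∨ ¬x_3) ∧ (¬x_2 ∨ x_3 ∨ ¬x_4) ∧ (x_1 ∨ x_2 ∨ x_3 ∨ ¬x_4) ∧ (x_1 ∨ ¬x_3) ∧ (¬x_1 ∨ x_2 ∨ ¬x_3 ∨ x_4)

x_1=T, x_2=T, x_3=T, x_4=T

Unit clause (x_4) forces x_4 = True.
Try x_1 = False:
  (x_1 ∨ ¬x_3) forces x_3 = False.
  (¬x_2 ∨ x_3 ∨ ¬x_4) forces x_2 = False.
  clause (x_1 ∨ x_2 ∨ x_3 ∨ ¬x_4) is falsified — backtrack.
So x_1 = True.
Set x_2 = True.
  then (¬x_2 ∨ x_3 ∨ ¬x_4) forces x_3 = True.
Check each clause:
  (x_4): x_4 holds.
  (x_1 ∨ x_2 ∨ ¬x_3): x_1 holds.
  (¬x_2 ∨ x_3 ∨ ¬x_4): x_3 holds.
  (x_1 ∨ x_2 ∨ x_3 ∨ ¬x_4): x_1 holds.
  (x_1 ∨ ¬x_3): x_1 holds.
  (¬x_1 ∨ x_2 ∨ ¬x_3 ∨ x_4): x_2 holds.
All clauses satisfied.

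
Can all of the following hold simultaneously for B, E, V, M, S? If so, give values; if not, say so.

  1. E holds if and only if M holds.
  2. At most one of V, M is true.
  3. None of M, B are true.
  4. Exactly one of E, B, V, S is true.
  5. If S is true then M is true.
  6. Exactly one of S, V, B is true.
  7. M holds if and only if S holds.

B = False, E = False, V = True, M = False, S = False

  (1) E=F, M=F — same ✓
  (2) {V, M}: 1 true — at most one ✓
  (3) {M, B}: 0 true — none ✓
  (4) {E, B, V, S}: 1 true — exactly one ✓
  (5) S=F ⇒ M: vacuous ✓
  (6) {S, V, B}: 1 true — exactly one ✓
  (7) M=F, S=F — same ✓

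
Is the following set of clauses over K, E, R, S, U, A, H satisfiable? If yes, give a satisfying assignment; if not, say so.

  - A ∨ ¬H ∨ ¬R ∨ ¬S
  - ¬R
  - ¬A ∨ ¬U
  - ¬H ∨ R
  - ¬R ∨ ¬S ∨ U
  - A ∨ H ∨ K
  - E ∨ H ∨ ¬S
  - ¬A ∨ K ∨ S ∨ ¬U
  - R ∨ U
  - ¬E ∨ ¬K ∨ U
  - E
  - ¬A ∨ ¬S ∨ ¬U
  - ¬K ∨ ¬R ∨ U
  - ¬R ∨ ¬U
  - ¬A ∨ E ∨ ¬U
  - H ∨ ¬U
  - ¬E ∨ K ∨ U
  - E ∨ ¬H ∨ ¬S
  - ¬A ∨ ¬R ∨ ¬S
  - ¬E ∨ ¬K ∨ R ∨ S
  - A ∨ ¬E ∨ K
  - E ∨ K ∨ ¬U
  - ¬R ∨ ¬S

Case R = True:
  Clause (¬R) is falsified — contradiction.
Case R = False:
  (¬H ∨ R) forces H = False.
  (R ∨ U) forces U = True.
  Clause (H ∨ ¬U) is falsified — contradiction.
Both cases fail, so the formula is unsatisfiable.

The formula is unsatisfiable.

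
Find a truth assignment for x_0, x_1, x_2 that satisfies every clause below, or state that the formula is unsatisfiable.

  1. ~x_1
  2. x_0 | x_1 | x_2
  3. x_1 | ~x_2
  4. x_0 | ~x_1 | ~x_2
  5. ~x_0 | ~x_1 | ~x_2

Unit clause (~x_1) forces x_1 = False.
In (x_1 | ~x_2) only ~x_2 is left, so x_2 = False.
In (x_0 | x_1 | x_2) only x_0 is left, so x_0 = True.
Check each clause:
  (~x_1): ~x_1 holds.
  (x_0 | x_1 | x_2): x_0 holds.
  (x_1 | ~x_2): ~x_2 holds.
  (x_0 | ~x_1 | ~x_2): x_0 holds.
  (~x_0 | ~x_1 | ~x_2): ~x_1 holds.
All clauses satisfied.

x_0: True, x_1: False, x_2: False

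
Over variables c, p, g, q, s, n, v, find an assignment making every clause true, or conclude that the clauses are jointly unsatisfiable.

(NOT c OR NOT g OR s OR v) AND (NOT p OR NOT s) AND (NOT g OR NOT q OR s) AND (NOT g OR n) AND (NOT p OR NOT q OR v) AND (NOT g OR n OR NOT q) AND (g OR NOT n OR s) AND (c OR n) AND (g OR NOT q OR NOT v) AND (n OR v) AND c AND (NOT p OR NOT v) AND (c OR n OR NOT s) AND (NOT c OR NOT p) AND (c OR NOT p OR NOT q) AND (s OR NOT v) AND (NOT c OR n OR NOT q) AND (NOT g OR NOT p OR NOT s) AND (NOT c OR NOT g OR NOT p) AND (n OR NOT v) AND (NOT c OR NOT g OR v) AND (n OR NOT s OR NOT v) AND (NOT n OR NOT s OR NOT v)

c=T, p=F, g=F, q=T, s=T, n=T, v=F

Unit clause (c) forces c = True.
In (NOT c OR NOT p) only NOT p is left, so p = False.
Try g = True:
  (NOT g OR n) forces n = True.
  (NOT c OR NOT g OR v) forces v = True.
  (s OR NOT v) forces s = True.
  clause (NOT n OR NOT s OR NOT v) is falsified — backtrack.
So g = False.
Set q = True.
  then (g OR NOT q OR NOT v) forces v = False.
  then (n OR v) forces n = True.
  then (g OR NOT n OR s) forces s = True.
All clauses satisfied.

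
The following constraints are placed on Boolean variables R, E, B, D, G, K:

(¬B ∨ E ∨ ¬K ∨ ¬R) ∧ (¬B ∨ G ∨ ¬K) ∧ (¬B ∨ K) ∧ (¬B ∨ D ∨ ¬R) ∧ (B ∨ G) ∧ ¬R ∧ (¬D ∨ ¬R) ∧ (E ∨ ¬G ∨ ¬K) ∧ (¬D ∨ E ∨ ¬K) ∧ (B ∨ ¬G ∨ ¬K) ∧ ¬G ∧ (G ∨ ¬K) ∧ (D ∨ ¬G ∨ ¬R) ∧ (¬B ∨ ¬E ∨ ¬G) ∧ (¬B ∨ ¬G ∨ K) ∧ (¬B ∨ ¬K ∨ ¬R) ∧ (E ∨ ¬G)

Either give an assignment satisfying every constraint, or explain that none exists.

Case G = True:
  Clause (¬G) is falsified — contradiction.
Case G = False:
  (B ∨ G) forces B = True.
  (¬B ∨ G ∨ ¬K) forces K = False.
  Clause (¬B ∨ K) is falsified — contradiction.
Both cases fail, so the formula is unsatisfiable.

UNSATISFIABLE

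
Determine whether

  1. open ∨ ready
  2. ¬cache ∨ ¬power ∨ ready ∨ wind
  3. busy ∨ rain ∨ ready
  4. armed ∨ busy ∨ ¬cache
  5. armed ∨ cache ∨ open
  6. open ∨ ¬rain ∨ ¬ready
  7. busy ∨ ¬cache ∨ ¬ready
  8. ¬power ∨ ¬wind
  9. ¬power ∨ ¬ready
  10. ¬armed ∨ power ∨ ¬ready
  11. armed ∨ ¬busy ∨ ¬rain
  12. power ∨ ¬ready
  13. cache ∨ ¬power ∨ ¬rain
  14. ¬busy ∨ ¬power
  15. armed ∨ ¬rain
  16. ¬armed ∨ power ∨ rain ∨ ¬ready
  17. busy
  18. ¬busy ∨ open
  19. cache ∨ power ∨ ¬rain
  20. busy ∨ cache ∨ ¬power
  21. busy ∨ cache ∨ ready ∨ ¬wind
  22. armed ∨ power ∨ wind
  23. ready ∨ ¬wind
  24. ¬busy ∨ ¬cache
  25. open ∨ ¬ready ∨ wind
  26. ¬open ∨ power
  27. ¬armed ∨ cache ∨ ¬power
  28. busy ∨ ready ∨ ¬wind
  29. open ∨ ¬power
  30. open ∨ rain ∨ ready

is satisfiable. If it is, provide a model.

Case busy = True:
  (¬busy ∨ ¬power) forces power = False.
  (power ∨ ¬ready) forces ready = False.
  (open ∨ ready) forces open = True.
  Clause (¬open ∨ power) is falsified — contradiction.
Case busy = False:
  Clause (busy) is falsified — contradiction.
Both cases fail, so the formula is unsatisfiable.

The formula is unsatisfiable.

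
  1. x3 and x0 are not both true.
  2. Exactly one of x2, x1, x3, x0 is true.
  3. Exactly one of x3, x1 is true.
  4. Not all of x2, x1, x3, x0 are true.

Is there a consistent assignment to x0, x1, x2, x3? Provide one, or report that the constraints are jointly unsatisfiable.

x0=F, x1=T, x2=F, x3=F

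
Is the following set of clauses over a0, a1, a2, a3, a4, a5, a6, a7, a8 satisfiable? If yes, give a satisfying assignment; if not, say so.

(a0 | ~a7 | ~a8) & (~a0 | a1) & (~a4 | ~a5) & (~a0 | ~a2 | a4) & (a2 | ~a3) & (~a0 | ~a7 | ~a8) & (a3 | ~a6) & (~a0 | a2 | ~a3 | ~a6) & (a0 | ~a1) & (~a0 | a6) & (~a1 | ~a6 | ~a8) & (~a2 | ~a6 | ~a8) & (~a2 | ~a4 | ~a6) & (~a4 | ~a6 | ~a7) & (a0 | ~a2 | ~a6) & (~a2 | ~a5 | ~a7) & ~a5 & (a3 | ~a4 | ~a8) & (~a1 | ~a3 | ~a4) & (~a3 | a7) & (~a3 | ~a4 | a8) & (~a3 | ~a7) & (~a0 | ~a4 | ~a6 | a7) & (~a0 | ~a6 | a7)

a0=F, a1=F, a2=F, a3=F, a4=T, a5=F, a6=F, a7=T, a8=F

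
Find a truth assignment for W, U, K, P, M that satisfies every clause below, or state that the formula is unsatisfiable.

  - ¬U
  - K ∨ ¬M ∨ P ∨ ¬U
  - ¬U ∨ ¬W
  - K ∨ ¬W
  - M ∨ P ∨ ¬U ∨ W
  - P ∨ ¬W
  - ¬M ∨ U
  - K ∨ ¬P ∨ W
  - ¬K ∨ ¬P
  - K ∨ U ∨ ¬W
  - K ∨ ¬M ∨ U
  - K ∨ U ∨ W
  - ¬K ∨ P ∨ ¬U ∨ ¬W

Unit clause (¬U) forces U = False.
In (¬M ∨ U) only ¬M is left, so M = False.
Try W = True:
  (K ∨ ¬W) forces K = True.
  (P ∨ ¬W) forces P = True.
  clause (¬K ∨ ¬P) is falsified — backtrack.
So W = False.
  then (K ∨ U ∨ W) forces K = True.
  then (¬K ∨ ¬P) forces P = False.
All clauses satisfied.

W = False, U = False, K = True, P = False, M = False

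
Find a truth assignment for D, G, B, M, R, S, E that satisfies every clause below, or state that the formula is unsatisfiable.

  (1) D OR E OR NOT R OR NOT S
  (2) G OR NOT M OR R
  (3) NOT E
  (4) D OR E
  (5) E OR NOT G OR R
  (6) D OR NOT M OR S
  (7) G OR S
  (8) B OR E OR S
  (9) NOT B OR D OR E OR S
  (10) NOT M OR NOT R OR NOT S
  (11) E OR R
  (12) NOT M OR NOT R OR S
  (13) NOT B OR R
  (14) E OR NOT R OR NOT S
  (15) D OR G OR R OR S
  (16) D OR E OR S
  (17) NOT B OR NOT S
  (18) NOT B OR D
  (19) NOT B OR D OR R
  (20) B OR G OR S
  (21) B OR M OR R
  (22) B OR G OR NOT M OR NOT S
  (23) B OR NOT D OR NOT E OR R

D = True, G = True, B = True, M = False, R = True, S = False, E = False

Unit clause (NOT E) forces E = False.
In (D OR E) only D is left, so D = True.
In (E OR R) only R is left, so R = True.
In (E OR NOT R OR NOT S) only NOT S is left, so S = False.
In (G OR S) only G is left, so G = True.
In (B OR E OR S) only B is left, so B = True.
In (NOT M OR NOT R OR S) only NOT M is left, so M = False.
All clauses satisfied.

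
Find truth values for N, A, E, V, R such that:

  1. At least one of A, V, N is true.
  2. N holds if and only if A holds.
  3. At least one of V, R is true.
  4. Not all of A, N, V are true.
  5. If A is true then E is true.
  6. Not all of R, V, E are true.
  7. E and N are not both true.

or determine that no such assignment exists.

N=F, A=F, E=T, V=T, R=F

  (1) {A, V, N}: 1 true — at least one ✓
  (2) N=F, A=F — same ✓
  (3) {V, R}: 1 true — at least one ✓
  (4) {A, N, V}: 1/3 true — not all ✓
  (5) A=F ⇒ E: vacuous ✓
  (6) {R, V, E}: 2/3 true — not all ✓
  (7) E=T, N=F — not both ✓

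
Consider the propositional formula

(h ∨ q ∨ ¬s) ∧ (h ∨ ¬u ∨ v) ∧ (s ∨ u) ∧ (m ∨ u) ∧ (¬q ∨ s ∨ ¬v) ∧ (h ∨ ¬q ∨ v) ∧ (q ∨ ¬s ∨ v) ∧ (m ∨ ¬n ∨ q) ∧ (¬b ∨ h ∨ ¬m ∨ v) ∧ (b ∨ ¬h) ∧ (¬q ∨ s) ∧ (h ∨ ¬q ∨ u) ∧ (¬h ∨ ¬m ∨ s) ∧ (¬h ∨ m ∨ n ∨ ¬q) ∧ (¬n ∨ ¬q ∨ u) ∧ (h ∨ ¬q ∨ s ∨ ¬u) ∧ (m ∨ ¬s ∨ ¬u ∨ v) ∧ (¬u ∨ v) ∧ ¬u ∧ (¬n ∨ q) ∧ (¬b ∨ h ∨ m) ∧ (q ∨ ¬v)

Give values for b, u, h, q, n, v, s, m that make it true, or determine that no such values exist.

Unit clause (¬u) forces u = False.
In (s ∨ u) only s is left, so s = True.
In (m ∨ u) only m is left, so m = True.
Try b = False:
  (b ∨ ¬h) forces h = False.
  (h ∨ q ∨ ¬s) forces q = True.
  clause (h ∨ ¬q ∨ u) is falsified — backtrack.
So b = True.
Set h = True.
Try q = False:
  (q ∨ ¬s ∨ v) forces v = True.
  clause (q ∨ ¬v) is falsified — backtrack.
So q = True.
  then (¬n ∨ ¬q ∨ u) forces n = False.
Set v = False.
All clauses satisfied.

b = True, u = False, h = True, q = True, n = False, v = False, s = True, m = True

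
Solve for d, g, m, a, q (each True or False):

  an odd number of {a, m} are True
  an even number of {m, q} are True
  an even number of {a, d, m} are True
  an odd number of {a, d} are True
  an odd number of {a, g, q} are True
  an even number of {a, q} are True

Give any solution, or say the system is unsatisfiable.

Unsatisfiable

Adding constraints 1, 2, 6 mod 2: every variable appears an even number of times on the left, so the left side is 0.
But the right sides sum to 1 (mod 2). 0 ≠ 1 — the system is inconsistent.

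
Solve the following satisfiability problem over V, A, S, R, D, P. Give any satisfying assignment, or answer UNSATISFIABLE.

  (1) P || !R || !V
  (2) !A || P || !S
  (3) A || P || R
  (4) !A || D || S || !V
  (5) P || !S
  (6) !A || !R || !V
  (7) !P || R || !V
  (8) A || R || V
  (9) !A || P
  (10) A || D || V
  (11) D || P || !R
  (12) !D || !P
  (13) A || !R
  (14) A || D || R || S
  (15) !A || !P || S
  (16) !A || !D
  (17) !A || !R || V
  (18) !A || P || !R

V = False; A = True; S = True; R = False; D = False; P = True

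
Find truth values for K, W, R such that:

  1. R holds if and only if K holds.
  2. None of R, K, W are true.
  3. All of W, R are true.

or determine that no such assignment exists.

Unsatisfiable — no assignment works.

Case W = True:
  Constraint (2) is violated (W=T) — contradiction.
Case W = False:
  Constraint (3) is violated (W=F) — contradiction.
Both cases fail — unsatisfiable.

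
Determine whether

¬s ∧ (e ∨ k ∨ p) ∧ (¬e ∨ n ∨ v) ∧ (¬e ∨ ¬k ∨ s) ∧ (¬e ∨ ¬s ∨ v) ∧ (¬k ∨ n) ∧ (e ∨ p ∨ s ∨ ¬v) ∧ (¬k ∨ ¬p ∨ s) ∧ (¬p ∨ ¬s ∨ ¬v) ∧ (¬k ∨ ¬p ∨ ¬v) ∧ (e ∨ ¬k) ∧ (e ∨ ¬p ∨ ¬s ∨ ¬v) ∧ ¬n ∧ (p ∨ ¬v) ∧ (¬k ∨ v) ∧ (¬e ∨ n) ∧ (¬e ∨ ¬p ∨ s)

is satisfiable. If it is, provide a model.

Unit clause (¬s) forces s = False.
Unit clause (¬n) forces n = False.
In (¬e ∨ n) only ¬e is left, so e = False.
In (¬k ∨ n) only ¬k is left, so k = False.
In (e ∨ k ∨ p) only p is left, so p = True.
Set v = False.
All clauses satisfied.

p = True; k = False; v = False; n = False; s = False; e = False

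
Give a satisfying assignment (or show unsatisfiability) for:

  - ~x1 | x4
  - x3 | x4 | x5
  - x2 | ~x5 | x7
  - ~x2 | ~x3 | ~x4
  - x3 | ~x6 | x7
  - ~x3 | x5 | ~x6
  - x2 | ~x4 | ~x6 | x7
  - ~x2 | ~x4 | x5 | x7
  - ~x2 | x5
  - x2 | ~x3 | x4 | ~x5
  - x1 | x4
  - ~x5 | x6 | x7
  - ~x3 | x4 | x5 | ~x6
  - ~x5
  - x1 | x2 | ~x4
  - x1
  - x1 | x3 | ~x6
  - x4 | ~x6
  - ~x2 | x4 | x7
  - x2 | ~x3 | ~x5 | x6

x1 = True, x2 = False, x3 = False, x4 = True, x5 = False, x6 = False, x7 = True

Unit clause (~x5) forces x5 = False.
Unit clause (x1) forces x1 = True.
In (~x1 | x4) only x4 is left, so x4 = True.
In (~x2 | x5) only ~x2 is left, so x2 = False.
Set x3 = False.
Set x6 = False.
Set x7 = True.
All clauses satisfied.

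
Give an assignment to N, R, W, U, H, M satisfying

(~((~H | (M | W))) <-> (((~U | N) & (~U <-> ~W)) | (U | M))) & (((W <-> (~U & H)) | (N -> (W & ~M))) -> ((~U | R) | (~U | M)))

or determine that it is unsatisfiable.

N = False; R = False; W = True; U = False; H = True; M = False

  ~((~H | (M | W))) <-> (((~U | N) & (~U <-> ~W)) | (U | M)) = True
    ~((~H | (M | W))) = False
      ~H | (M | W) = True
        ~H = False
        M | W = True
    ((~U | N) & (~U <-> ~W)) | (U | M) = False
      (~U | N) & (~U <-> ~W) = False
        ~U | N = True
          ~U = True
        ~U <-> ~W = False
          ~U = True
          ~W = False
      U | M = False
  ((W <-> (~U & H)) | (N -> (W & ~M))) -> ((~U | R) | (~U | M)) = True
    (W <-> (~U & H)) | (N -> (W & ~M)) = True
      W <-> (~U & H) = True
        ~U & H = True
          ~U = True
      N -> (W & ~M) = True
        W & ~M = True
          ~M = True
    (~U | R) | (~U | M) = True
      ~U | R = True
        ~U = True
      ~U | M = True
        ~U = True
Both conjuncts True, so the formula holds.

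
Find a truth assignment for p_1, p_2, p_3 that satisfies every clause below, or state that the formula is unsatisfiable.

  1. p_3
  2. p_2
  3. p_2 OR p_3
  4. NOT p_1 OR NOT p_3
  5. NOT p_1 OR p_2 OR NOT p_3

Unit clause (p_3) forces p_3 = True.
Unit clause (p_2) forces p_2 = True.
In (NOT p_1 OR NOT p_3) only NOT p_1 is left, so p_1 = False.
All clauses satisfied.

p_1=F, p_2=T, p_3=T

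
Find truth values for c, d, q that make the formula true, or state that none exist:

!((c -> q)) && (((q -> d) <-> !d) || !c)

c = True, d = False, q = False

  !((c -> q)) = True
    c -> q = False
  ((q -> d) <-> !d) || !c = True
    (q -> d) <-> !d = True
      q -> d = True
      !d = True
    !c = False
Both conjuncts True, so the formula holds.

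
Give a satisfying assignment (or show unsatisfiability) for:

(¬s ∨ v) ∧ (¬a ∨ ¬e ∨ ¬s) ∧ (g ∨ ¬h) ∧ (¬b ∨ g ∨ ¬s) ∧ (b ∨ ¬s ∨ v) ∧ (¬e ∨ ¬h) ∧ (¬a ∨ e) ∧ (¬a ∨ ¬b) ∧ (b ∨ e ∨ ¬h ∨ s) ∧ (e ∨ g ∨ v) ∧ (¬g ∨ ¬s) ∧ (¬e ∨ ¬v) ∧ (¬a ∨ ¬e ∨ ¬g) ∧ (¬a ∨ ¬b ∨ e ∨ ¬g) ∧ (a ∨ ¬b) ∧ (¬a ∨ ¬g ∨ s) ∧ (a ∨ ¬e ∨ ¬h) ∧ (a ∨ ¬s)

e = False, g = False, v = True, s = False, b = False, a = False, h = False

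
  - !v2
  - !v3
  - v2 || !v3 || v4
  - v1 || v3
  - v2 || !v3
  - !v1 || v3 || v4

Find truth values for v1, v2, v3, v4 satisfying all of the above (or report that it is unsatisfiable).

Unit clause (!v2) forces v2 = False.
Unit clause (!v3) forces v3 = False.
In (v1 || v3) only v1 is left, so v1 = True.
In (!v1 || v3 || v4) only v4 is left, so v4 = True.
Check each clause:
  (!v2): !v2 holds.
  (!v3): !v3 holds.
  (v2 || !v3 || v4): !v3 holds.
  (v1 || v3): v1 holds.
  (v2 || !v3): !v3 holds.
  (!v1 || v3 || v4): v4 holds.
All clauses satisfied.

v1 = True, v2 = False, v3 = False, v4 = True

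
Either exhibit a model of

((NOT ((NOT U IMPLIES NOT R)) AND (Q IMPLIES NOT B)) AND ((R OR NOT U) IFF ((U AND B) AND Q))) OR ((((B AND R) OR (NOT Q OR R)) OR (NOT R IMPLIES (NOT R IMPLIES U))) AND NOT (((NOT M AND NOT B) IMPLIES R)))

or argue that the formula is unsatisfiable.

U = True, R = False, Q = True, M = False, B = False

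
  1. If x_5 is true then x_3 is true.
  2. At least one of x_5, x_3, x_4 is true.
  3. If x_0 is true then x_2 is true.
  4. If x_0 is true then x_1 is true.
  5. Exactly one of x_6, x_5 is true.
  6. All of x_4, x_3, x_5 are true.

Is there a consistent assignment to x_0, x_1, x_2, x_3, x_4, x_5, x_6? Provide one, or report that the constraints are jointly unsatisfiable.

x_0: False; x_1: True; x_2: True; x_3: True; x_4: True; x_5: True; x_6: False

  (1) x_5=T ⇒ x_3: T ✓
  (2) {x_5, x_3, x_4}: 3 true — at least one ✓
  (3) x_0=F ⇒ x_2: vacuous ✓
  (4) x_0=F ⇒ x_1: vacuous ✓
  (5) {x_6, x_5}: 1 true — exactly one ✓
  (6) {x_4, x_3, x_5}: all 3 true ✓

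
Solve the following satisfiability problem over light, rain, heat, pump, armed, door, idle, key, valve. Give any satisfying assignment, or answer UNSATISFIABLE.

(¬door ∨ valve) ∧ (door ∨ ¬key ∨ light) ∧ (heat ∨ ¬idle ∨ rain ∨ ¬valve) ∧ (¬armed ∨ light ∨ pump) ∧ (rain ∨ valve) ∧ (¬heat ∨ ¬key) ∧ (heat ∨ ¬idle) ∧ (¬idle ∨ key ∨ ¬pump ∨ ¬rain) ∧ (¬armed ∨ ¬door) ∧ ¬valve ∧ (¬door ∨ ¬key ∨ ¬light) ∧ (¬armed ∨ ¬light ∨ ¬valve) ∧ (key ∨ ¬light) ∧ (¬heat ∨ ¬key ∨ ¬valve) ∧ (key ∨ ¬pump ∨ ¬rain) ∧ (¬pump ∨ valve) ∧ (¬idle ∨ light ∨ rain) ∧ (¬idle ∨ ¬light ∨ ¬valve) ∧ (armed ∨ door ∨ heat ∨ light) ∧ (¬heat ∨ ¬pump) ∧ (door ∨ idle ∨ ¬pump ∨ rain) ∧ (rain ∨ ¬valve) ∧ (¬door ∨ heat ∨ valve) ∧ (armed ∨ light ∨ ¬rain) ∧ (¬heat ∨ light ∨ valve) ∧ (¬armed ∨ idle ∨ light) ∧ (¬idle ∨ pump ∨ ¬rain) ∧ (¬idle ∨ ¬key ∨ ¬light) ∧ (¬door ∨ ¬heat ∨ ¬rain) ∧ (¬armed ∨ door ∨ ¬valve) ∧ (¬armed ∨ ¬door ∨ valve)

Unit clause (¬valve) forces valve = False.
In (¬pump ∨ valve) only ¬pump is left, so pump = False.
In (¬door ∨ valve) only ¬door is left, so door = False.
In (rain ∨ valve) only rain is left, so rain = True.
In (¬idle ∨ pump ∨ ¬rain) only ¬idle is left, so idle = False.
Try light = False:
  (door ∨ ¬key ∨ light) forces key = False.
  (¬armed ∨ light ∨ pump) forces armed = False.
  clause (armed ∨ light ∨ ¬rain) is falsified — backtrack.
So light = True.
  then (key ∨ ¬light) forces key = True.
  then (¬heat ∨ ¬key) forces heat = False.
Set armed = False.
All clauses satisfied.

light: True; rain: True; heat: False; pump: False; armed: False; door: False; idle: False; key: True; valve: False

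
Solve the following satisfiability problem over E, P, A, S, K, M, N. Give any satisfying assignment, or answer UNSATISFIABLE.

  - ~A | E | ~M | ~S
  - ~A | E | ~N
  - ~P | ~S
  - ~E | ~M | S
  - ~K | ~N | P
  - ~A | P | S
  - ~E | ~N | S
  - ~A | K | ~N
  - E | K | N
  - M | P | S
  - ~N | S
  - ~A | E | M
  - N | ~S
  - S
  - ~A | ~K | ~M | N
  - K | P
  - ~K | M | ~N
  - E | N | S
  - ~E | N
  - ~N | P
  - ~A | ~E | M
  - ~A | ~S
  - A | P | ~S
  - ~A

UNSATISFIABLE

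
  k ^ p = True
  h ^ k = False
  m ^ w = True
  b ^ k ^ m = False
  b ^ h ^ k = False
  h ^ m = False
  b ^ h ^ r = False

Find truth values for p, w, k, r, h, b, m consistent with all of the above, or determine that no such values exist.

p=T; w=T; k=F; r=F; h=F; b=F; m=F

k ^ p = F ^ T = True ✓
h ^ k = F ^ F = False ✓
m ^ w = F ^ T = True ✓
b ^ k ^ m = F ^ F ^ F = False ✓
b ^ h ^ k = F ^ F ^ F = False ✓
h ^ m = F ^ F = False ✓
b ^ h ^ r = F ^ F ^ F = False ✓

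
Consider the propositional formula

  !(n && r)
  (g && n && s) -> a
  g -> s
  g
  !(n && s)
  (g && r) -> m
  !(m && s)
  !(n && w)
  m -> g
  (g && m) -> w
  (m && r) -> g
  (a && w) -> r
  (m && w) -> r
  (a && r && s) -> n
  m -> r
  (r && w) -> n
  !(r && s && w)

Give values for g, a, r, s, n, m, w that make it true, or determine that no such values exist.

g = True, a = False, r = False, s = True, n = False, m = False, w = False

Unit clause (g) forces g = True.
In (!g || s) only s is left, so s = True.
In (!n || !s) only !n is left, so n = False.
In (!m || !s) only !m is left, so m = False.
In (!g || m || !r) only !r is left, so r = False.
Set a = False.
Set w = False.
All clauses satisfied.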